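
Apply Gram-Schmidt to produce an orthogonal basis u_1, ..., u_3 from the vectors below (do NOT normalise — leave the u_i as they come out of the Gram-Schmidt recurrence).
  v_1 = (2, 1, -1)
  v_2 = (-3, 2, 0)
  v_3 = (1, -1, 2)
Orthogonal basis:
  u_1 = (2, 1, -1)
  u_2 = (-5/3, 8/3, -2/3)
  u_3 = (13/31, 39/62, 91/62)

Apply the Gram-Schmidt recurrence
  u_1 = v_1
  u_i = v_i − Σ_{j<i} ((v_i · u_j) / (u_j · u_j)) · u_j.

Step by step this gives:
  u_1 = (2, 1, -1)
  u_2 = (-5/3, 8/3, -2/3)
  u_3 = (13/31, 39/62, 91/62)

Orthogonality check:
  u_2 · u_1 = 0 (should be 0)
  u_3 · u_1 = 0 (should be 0)
  u_3 · u_2 = 0 (should be 0)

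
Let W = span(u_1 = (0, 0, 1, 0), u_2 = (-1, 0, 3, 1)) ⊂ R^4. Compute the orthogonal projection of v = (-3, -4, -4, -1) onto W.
proj_W(v) = (-1, 0, -4, 1)

Set up U = [u_1 | ... | u_2] ∈ R^(4×2). The projector onto W = col(U) is P = U (U^T U)^(-1) U^T.
Compute U^T U =
  [1, 3]
  [3, 11],
and U^T v = (-4, -10).
Solve U^T U · c = U^T v for the coefficients: c = (-7, 1). The projection is proj_W(v) = U c.
Check: (v - proj_W(v)) · u_1 = 0  (should be 0).
Check: (v - proj_W(v)) · u_2 = 0  (should be 0).
Result: proj_W(v) = (-1, 0, -4, 1).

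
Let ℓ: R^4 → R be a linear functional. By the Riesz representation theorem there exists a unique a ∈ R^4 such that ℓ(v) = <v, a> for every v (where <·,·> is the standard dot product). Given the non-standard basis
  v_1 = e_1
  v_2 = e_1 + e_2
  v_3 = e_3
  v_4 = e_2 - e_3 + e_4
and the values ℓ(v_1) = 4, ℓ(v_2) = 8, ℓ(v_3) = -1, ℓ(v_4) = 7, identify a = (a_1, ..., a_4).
a = (4, 4, -1, 2)

Write a = (a_1, ..., a_4) in the standard basis. For each basis vector v_i, ℓ(v_i) = <v_i, a> is a linear equation in the a_j's. Collect the n equations into a matrix system V a = ℓ, where row i of V is v_i (expressed in the standard basis). Since V is invertible (lower-triangular with 1s on the diagonal, up to permutation), solve by back-substitution:
  V =
[[1, 0, 0, 0],
 [1, 1, 0, 0],
 [0, 0, 1, 0],
 [0, 1, -1, 1]]
  V a = (4, 8, -1, 7)
Solving gives a = (4, 4, -1, 2).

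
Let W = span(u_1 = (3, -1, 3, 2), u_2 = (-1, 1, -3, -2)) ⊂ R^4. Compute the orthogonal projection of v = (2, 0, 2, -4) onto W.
proj_W(v) = (2, 1/7, -3/7, -2/7)

Set up U = [u_1 | ... | u_2] ∈ R^(4×2). The projector onto W = col(U) is P = U (U^T U)^(-1) U^T.
Compute U^T U =
  [23, -17]
  [-17, 15],
and U^T v = (4, 0).
Solve U^T U · c = U^T v for the coefficients: c = (15/14, 17/14). The projection is proj_W(v) = U c.
Check: (v - proj_W(v)) · u_1 = 0  (should be 0).
Check: (v - proj_W(v)) · u_2 = 0  (should be 0).
Result: proj_W(v) = (2, 1/7, -3/7, -2/7).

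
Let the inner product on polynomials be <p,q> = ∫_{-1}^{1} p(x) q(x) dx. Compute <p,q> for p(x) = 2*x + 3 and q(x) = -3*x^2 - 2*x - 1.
<p,q> = -44/3

Expand the product: p(x)·q(x) = -6*x^3 - 13*x^2 - 8*x - 3.
∫_{-1}^{1} of each monomial x^k gives [2/(k+1) if k even, 0 if k odd]. Integrating term-by-term (or equivalently evaluating the antiderivative F(x) = -3*x^4/2 - 13*x^3/3 - 4*x^2 - 3*x at the endpoints):
  F(1) − F(−1) = -77/6 − (11/6) = -44/3.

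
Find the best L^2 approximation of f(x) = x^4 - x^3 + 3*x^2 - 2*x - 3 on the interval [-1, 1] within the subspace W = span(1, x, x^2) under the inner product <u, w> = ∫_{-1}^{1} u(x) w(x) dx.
g(x) = 27*x^2/7 - 13*x/5 - 108/35

The best approximation g ∈ W is the orthogonal projection of f onto W. Writing g = a_0 + a_1 x + a_2 x^2, the coefficients solve the normal equations G · a = b where
  G_{ij} = <φ_i, φ_j> and b_i = <f, φ_i>, with φ_0 = 1, φ_1 = x, φ_2 = x^2.
G =
  [2, 0, 2/3]
  [0, 2/3, 0]
  [2/3, 0, 2/5],
b = (-18/5, -26/15, -18/35).
Solving gives a_0 = -108/35, a_1 = -13/5, a_2 = 27/7, so
  g(x) = 27*x^2/7 - 13*x/5 - 108/35.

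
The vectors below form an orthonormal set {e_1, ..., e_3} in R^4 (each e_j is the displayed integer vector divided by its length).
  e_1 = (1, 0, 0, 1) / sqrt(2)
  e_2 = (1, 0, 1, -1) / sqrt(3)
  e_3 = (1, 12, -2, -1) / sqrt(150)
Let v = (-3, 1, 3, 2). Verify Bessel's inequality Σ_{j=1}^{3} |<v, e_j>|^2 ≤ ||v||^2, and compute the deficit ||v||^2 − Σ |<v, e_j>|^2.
Σ |<v, e_j>|^2 = 46/25; ||v||^2 = 23; deficit = 529/25

Write each e_j = u_j / sqrt(<u_j, u_j>) where u_j is the displayed integer vector. Then <v, e_j> = <v, u_j> / sqrt(<u_j, u_j>), so |<v, e_j>|^2 = <v, u_j>^2 / <u_j, u_j>.
Coefficients: <v, e_1> = -1/sqrt(2), <v, e_2> = -2/sqrt(3), <v, e_3> = 1/sqrt(150).
Square and sum: Σ |<v, e_j>|^2 = 46/25.
Compute ||v||^2 = v·v = 23.
Deficit = 23 − 46/25 = 529/25 ≥ 0, confirming Bessel's inequality. (The deficit equals ||v − Σ <v,e_j> e_j||^2, the squared distance from v to span{e_j}.)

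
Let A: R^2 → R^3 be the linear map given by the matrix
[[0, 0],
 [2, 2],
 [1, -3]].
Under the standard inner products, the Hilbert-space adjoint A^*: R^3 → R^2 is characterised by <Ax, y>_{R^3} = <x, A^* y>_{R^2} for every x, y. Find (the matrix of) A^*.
A^* = A^T =
[[0, 2, 1],
 [0, 2, -3]]

For real matrices with standard dot products, the defining identity <Ax, y> = <x, A^* y> gives (Ax)^T y = x^T (A^*) y, i.e. x^T A^T y = x^T (A^*) y. Since this holds for all x, y, we must have A^* = A^T. Therefore
A^* =
[[0, 2, 1],
 [0, 2, -3]].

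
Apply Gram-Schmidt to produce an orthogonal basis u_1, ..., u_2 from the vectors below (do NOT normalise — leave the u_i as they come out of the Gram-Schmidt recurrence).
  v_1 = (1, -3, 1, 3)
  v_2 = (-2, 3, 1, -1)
Orthogonal basis:
  u_1 = (1, -3, 1, 3)
  u_2 = (-27/20, 21/20, 33/20, 19/20)

Apply the Gram-Schmidt recurrence
  u_1 = v_1
  u_i = v_i − Σ_{j<i} ((v_i · u_j) / (u_j · u_j)) · u_j.

Step by step this gives:
  u_1 = (1, -3, 1, 3)
  u_2 = (-27/20, 21/20, 33/20, 19/20)

Orthogonality check:
  u_2 · u_1 = 0 (should be 0)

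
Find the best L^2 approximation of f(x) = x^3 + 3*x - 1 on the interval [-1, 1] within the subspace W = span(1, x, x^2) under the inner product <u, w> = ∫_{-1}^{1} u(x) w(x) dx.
g(x) = 18*x/5 - 1

The best approximation g ∈ W is the orthogonal projection of f onto W. Writing g = a_0 + a_1 x + a_2 x^2, the coefficients solve the normal equations G · a = b where
  G_{ij} = <φ_i, φ_j> and b_i = <f, φ_i>, with φ_0 = 1, φ_1 = x, φ_2 = x^2.
G =
  [2, 0, 2/3]
  [0, 2/3, 0]
  [2/3, 0, 2/5],
b = (-2, 12/5, -2/3).
Solving gives a_0 = -1, a_1 = 18/5, a_2 = 0, so
  g(x) = 18*x/5 - 1.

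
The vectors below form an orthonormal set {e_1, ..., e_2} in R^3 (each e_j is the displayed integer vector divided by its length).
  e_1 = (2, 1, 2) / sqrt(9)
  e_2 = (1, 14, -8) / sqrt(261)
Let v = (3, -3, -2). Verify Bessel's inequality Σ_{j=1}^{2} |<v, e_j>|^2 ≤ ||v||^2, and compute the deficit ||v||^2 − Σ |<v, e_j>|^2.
Σ |<v, e_j>|^2 = 62/29; ||v||^2 = 22; deficit = 576/29

Write each e_j = u_j / sqrt(<u_j, u_j>) where u_j is the displayed integer vector. Then <v, e_j> = <v, u_j> / sqrt(<u_j, u_j>), so |<v, e_j>|^2 = <v, u_j>^2 / <u_j, u_j>.
Coefficients: <v, e_1> = -1/sqrt(9), <v, e_2> = -23/sqrt(261).
Square and sum: Σ |<v, e_j>|^2 = 62/29.
Compute ||v||^2 = v·v = 22.
Deficit = 22 − 62/29 = 576/29 ≥ 0, confirming Bessel's inequality. (The deficit equals ||v − Σ <v,e_j> e_j||^2, the squared distance from v to span{e_j}.)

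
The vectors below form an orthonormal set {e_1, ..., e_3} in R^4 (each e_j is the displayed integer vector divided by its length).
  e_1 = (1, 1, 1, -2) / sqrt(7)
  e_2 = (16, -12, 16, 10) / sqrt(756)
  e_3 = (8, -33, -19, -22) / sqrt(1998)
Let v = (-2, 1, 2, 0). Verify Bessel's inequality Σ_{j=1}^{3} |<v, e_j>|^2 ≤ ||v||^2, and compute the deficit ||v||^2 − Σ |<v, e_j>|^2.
Σ |<v, e_j>|^2 = 305/74; ||v||^2 = 9; deficit = 361/74

Write each e_j = u_j / sqrt(<u_j, u_j>) where u_j is the displayed integer vector. Then <v, e_j> = <v, u_j> / sqrt(<u_j, u_j>), so |<v, e_j>|^2 = <v, u_j>^2 / <u_j, u_j>.
Coefficients: <v, e_1> = 1/sqrt(7), <v, e_2> = -12/sqrt(756), <v, e_3> = -87/sqrt(1998).
Square and sum: Σ |<v, e_j>|^2 = 305/74.
Compute ||v||^2 = v·v = 9.
Deficit = 9 − 305/74 = 361/74 ≥ 0, confirming Bessel's inequality. (The deficit equals ||v − Σ <v,e_j> e_j||^2, the squared distance from v to span{e_j}.)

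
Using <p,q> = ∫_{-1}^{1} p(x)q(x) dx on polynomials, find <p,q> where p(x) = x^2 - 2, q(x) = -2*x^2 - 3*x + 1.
<p,q> = -22/15

Expand the product: p(x)·q(x) = -2*x^4 - 3*x^3 + 5*x^2 + 6*x - 2.
∫_{-1}^{1} of each monomial x^k gives [2/(k+1) if k even, 0 if k odd]. Integrating term-by-term (or equivalently evaluating the antiderivative F(x) = -2*x^5/5 - 3*x^4/4 + 5*x^3/3 + 3*x^2 - 2*x at the endpoints):
  F(1) − F(−1) = 91/60 − (179/60) = -22/15.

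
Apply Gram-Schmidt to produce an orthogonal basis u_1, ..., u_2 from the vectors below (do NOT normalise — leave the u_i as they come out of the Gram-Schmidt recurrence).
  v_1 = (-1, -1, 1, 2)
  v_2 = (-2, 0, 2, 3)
Orthogonal basis:
  u_1 = (-1, -1, 1, 2)
  u_2 = (-4/7, 10/7, 4/7, 1/7)

Apply the Gram-Schmidt recurrence
  u_1 = v_1
  u_i = v_i − Σ_{j<i} ((v_i · u_j) / (u_j · u_j)) · u_j.

Step by step this gives:
  u_1 = (-1, -1, 1, 2)
  u_2 = (-4/7, 10/7, 4/7, 1/7)

Orthogonality check:
  u_2 · u_1 = 0 (should be 0)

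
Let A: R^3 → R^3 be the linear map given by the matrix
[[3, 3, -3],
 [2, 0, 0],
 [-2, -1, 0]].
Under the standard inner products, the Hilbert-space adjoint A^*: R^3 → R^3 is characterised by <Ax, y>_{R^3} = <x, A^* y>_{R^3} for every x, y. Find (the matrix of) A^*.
A^* = A^T =
[[3, 2, -2],
 [3, 0, -1],
 [-3, 0, 0]]

For real matrices with standard dot products, the defining identity <Ax, y> = <x, A^* y> gives (Ax)^T y = x^T (A^*) y, i.e. x^T A^T y = x^T (A^*) y. Since this holds for all x, y, we must have A^* = A^T. Therefore
A^* =
[[3, 2, -2],
 [3, 0, -1],
 [-3, 0, 0]].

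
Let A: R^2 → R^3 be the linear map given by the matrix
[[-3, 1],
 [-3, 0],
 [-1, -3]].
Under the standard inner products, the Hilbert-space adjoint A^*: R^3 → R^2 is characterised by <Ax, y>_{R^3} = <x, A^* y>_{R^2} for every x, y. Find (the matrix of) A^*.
A^* = A^T =
[[-3, -3, -1],
 [1, 0, -3]]

For real matrices with standard dot products, the defining identity <Ax, y> = <x, A^* y> gives (Ax)^T y = x^T (A^*) y, i.e. x^T A^T y = x^T (A^*) y. Since this holds for all x, y, we must have A^* = A^T. Therefore
A^* =
[[-3, -3, -1],
 [1, 0, -3]].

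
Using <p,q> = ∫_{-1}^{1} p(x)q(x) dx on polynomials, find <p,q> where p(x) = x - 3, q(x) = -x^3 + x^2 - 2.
<p,q> = 48/5

Expand the product: p(x)·q(x) = -x^4 + 4*x^3 - 3*x^2 - 2*x + 6.
∫_{-1}^{1} of each monomial x^k gives [2/(k+1) if k even, 0 if k odd]. Integrating term-by-term (or equivalently evaluating the antiderivative F(x) = -x^5/5 + x^4 - x^3 - x^2 + 6*x at the endpoints):
  F(1) − F(−1) = 24/5 − (-24/5) = 48/5.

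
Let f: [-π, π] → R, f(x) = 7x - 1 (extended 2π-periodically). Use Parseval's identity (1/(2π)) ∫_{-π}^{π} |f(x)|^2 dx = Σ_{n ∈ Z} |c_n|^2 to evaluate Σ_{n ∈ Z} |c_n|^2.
Σ |c_n|^2 = 49π^2/3 + 1

Expand and integrate term by term over [-π, π]:
  ∫ (7x)^2 dx = 49·(2π^3/3); ∫ 2·7·(-1)·x dx = 0 (odd integrand); ∫ (-1)^2 dx = 1·2π.
So (1/(2π)) ∫_{-π}^{π} (7x - 1)^2 dx = 49π^2/3 + 1 = 49π^2/3 + 1.
Parseval ⇒ Σ |c_n|^2 = 49π^2/3 + 1.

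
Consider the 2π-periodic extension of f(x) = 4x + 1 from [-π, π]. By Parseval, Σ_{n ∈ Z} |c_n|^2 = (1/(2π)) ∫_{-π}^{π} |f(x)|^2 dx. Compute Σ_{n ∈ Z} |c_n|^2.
Σ |c_n|^2 = 16π^2/3 + 1

Expand and integrate term by term over [-π, π]:
  ∫ (4x)^2 dx = 16·(2π^3/3); ∫ 2·4·(1)·x dx = 0 (odd integrand); ∫ 1^2 dx = 1·2π.
So (1/(2π)) ∫_{-π}^{π} (4x + 1)^2 dx = 16π^2/3 + 1 = 16π^2/3 + 1.
Parseval ⇒ Σ |c_n|^2 = 16π^2/3 + 1.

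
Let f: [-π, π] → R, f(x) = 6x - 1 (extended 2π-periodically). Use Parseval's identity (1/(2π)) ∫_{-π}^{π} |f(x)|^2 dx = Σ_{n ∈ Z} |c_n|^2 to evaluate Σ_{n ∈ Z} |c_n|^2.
Σ |c_n|^2 = 12π^2 + 1

Expand and integrate term by term over [-π, π]:
  ∫ (6x)^2 dx = 36·(2π^3/3); ∫ 2·6·(-1)·x dx = 0 (odd integrand); ∫ (-1)^2 dx = 1·2π.
So (1/(2π)) ∫_{-π}^{π} (6x - 1)^2 dx = 36π^2/3 + 1 = 12π^2 + 1.
Parseval ⇒ Σ |c_n|^2 = 12π^2 + 1.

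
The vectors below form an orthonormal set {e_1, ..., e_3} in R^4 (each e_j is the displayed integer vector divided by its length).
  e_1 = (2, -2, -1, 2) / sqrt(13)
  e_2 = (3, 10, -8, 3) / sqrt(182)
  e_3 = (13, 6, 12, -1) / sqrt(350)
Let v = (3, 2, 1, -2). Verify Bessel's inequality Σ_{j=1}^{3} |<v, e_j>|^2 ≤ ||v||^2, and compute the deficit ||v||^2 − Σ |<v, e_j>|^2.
Σ |<v, e_j>|^2 = 14; ||v||^2 = 18; deficit = 4

Write each e_j = u_j / sqrt(<u_j, u_j>) where u_j is the displayed integer vector. Then <v, e_j> = <v, u_j> / sqrt(<u_j, u_j>), so |<v, e_j>|^2 = <v, u_j>^2 / <u_j, u_j>.
Coefficients: <v, e_1> = -3/sqrt(13), <v, e_2> = 15/sqrt(182), <v, e_3> = 65/sqrt(350).
Square and sum: Σ |<v, e_j>|^2 = 14.
Compute ||v||^2 = v·v = 18.
Deficit = 18 − 14 = 4 ≥ 0, confirming Bessel's inequality. (The deficit equals ||v − Σ <v,e_j> e_j||^2, the squared distance from v to span{e_j}.)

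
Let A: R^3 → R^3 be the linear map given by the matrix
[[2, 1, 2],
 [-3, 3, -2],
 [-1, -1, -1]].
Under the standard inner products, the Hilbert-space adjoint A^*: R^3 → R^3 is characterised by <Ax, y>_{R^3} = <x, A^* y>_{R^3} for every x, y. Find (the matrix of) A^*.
A^* = A^T =
[[2, -3, -1],
 [1, 3, -1],
 [2, -2, -1]]

For real matrices with standard dot products, the defining identity <Ax, y> = <x, A^* y> gives (Ax)^T y = x^T (A^*) y, i.e. x^T A^T y = x^T (A^*) y. Since this holds for all x, y, we must have A^* = A^T. Therefore
A^* =
[[2, -3, -1],
 [1, 3, -1],
 [2, -2, -1]].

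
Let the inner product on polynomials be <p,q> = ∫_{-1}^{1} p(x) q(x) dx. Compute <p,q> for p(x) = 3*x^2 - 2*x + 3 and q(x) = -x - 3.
<p,q> = -68/3

Expand the product: p(x)·q(x) = -3*x^3 - 7*x^2 + 3*x - 9.
∫_{-1}^{1} of each monomial x^k gives [2/(k+1) if k even, 0 if k odd]. Integrating term-by-term (or equivalently evaluating the antiderivative F(x) = -3*x^4/4 - 7*x^3/3 + 3*x^2/2 - 9*x at the endpoints):
  F(1) − F(−1) = -127/12 − (145/12) = -68/3.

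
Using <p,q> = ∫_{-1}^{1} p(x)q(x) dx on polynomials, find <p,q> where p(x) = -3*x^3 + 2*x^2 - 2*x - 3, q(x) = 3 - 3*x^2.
<p,q> = -52/5

Expand the product: p(x)·q(x) = 9*x^5 - 6*x^4 - 3*x^3 + 15*x^2 - 6*x - 9.
∫_{-1}^{1} of each monomial x^k gives [2/(k+1) if k even, 0 if k odd]. Integrating term-by-term (or equivalently evaluating the antiderivative F(x) = 3*x^6/2 - 6*x^5/5 - 3*x^4/4 + 5*x^3 - 3*x^2 - 9*x at the endpoints):
  F(1) − F(−1) = -149/20 − (59/20) = -52/5.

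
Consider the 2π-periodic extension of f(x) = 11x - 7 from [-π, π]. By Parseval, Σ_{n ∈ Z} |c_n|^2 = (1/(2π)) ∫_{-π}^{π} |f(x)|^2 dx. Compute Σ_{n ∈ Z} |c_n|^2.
Σ |c_n|^2 = 121π^2/3 + 49

Expand and integrate term by term over [-π, π]:
  ∫ (11x)^2 dx = 121·(2π^3/3); ∫ 2·11·(-7)·x dx = 0 (odd integrand); ∫ (-7)^2 dx = 49·2π.
So (1/(2π)) ∫_{-π}^{π} (11x - 7)^2 dx = 121π^2/3 + 49 = 121π^2/3 + 49.
Parseval ⇒ Σ |c_n|^2 = 121π^2/3 + 49.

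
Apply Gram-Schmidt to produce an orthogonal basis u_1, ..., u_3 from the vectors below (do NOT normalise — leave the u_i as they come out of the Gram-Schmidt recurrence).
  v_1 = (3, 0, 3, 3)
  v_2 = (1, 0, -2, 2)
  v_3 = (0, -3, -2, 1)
Orthogonal basis:
  u_1 = (3, 0, 3, 3)
  u_2 = (2/3, 0, -7/3, 5/3)
  u_3 = (-2/13, -3, 1/26, 3/26)

Apply the Gram-Schmidt recurrence
  u_1 = v_1
  u_i = v_i − Σ_{j<i} ((v_i · u_j) / (u_j · u_j)) · u_j.

Step by step this gives:
  u_1 = (3, 0, 3, 3)
  u_2 = (2/3, 0, -7/3, 5/3)
  u_3 = (-2/13, -3, 1/26, 3/26)

Orthogonality check:
  u_2 · u_1 = 0 (should be 0)
  u_3 · u_1 = 0 (should be 0)
  u_3 · u_2 = 0 (should be 0)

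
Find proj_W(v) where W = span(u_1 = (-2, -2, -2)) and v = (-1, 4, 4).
proj_W(v) = (7/3, 7/3, 7/3)

Set up U = [u_1 | ... | u_1] ∈ R^(3×1). The projector onto W = col(U) is P = U (U^T U)^(-1) U^T.
Compute U^T U =
  [12],
and U^T v = (-14).
Solve U^T U · c = U^T v for the coefficients: c = (-7/6). The projection is proj_W(v) = U c.
Check: (v - proj_W(v)) · u_1 = 0  (should be 0).
Result: proj_W(v) = (7/3, 7/3, 7/3).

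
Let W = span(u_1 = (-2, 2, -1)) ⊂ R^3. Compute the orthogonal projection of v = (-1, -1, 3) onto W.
proj_W(v) = (2/3, -2/3, 1/3)

Set up U = [u_1 | ... | u_1] ∈ R^(3×1). The projector onto W = col(U) is P = U (U^T U)^(-1) U^T.
Compute U^T U =
  [9],
and U^T v = (-3).
Solve U^T U · c = U^T v for the coefficients: c = (-1/3). The projection is proj_W(v) = U c.
Check: (v - proj_W(v)) · u_1 = 0  (should be 0).
Result: proj_W(v) = (2/3, -2/3, 1/3).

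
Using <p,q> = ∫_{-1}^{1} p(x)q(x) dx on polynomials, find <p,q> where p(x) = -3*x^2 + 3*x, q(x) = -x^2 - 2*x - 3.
<p,q> = 16/5

Expand the product: p(x)·q(x) = 3*x^4 + 3*x^3 + 3*x^2 - 9*x.
∫_{-1}^{1} of each monomial x^k gives [2/(k+1) if k even, 0 if k odd]. Integrating term-by-term (or equivalently evaluating the antiderivative F(x) = 3*x^5/5 + 3*x^4/4 + x^3 - 9*x^2/2 at the endpoints):
  F(1) − F(−1) = -43/20 − (-107/20) = 16/5.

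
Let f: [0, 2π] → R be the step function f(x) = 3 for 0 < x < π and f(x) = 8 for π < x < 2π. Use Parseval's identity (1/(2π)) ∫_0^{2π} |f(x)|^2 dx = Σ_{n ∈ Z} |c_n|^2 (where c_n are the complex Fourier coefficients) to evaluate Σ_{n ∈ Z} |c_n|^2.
Σ |c_n|^2 = 73/2

Parseval equates the L^2 energy of f (normalised by 1/(2π)) with the ℓ^2 sum of its Fourier coefficients: (1/(2π)) ∫_0^{2π} |f|^2 = Σ |c_n|^2.
Compute the left side: (1/(2π)) [∫_0^π 3^2 dx + ∫_π^{2π} 8^2 dx] = (1/(2π)) · (9π + 64π) = (9 + 64)/2 = 73/2.
So Σ_{n ∈ Z} |c_n|^2 = 73/2.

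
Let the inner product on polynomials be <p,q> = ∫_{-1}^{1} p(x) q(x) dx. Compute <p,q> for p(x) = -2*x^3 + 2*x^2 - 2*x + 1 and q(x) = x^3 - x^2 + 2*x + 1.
<p,q> = -132/35

Expand the product: p(x)·q(x) = -2*x^6 + 4*x^5 - 8*x^4 + 5*x^3 - 3*x^2 + 1.
∫_{-1}^{1} of each monomial x^k gives [2/(k+1) if k even, 0 if k odd]. Integrating term-by-term (or equivalently evaluating the antiderivative F(x) = -2*x^7/7 + 2*x^6/3 - 8*x^5/5 + 5*x^4/4 - x^3 + x at the endpoints):
  F(1) − F(−1) = 13/420 − (1597/420) = -132/35.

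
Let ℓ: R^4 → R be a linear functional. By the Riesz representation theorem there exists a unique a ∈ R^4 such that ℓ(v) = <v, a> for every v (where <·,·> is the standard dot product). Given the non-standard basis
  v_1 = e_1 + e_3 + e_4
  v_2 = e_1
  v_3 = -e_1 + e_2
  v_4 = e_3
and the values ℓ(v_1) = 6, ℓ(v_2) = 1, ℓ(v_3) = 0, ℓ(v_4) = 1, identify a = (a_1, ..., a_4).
a = (1, 1, 1, 4)

Write a = (a_1, ..., a_4) in the standard basis. For each basis vector v_i, ℓ(v_i) = <v_i, a> is a linear equation in the a_j's. Collect the n equations into a matrix system V a = ℓ, where row i of V is v_i (expressed in the standard basis). Since V is invertible (lower-triangular with 1s on the diagonal, up to permutation), solve by back-substitution:
  V =
[[1, 0, 1, 1],
 [1, 0, 0, 0],
 [-1, 1, 0, 0],
 [0, 0, 1, 0]]
  V a = (6, 1, 0, 1)
Solving gives a = (1, 1, 1, 4).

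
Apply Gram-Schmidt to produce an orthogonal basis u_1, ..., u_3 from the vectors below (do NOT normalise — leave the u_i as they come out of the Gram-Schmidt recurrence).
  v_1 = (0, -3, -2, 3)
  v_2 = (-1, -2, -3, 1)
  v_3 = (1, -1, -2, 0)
Orthogonal basis:
  u_1 = (0, -3, -2, 3)
  u_2 = (-1, 1/22, -18/11, -23/22)
  u_3 = (22/15, -1/15, -3/5, -7/15)

Apply the Gram-Schmidt recurrence
  u_1 = v_1
  u_i = v_i − Σ_{j<i} ((v_i · u_j) / (u_j · u_j)) · u_j.

Step by step this gives:
  u_1 = (0, -3, -2, 3)
  u_2 = (-1, 1/22, -18/11, -23/22)
  u_3 = (22/15, -1/15, -3/5, -7/15)

Orthogonality check:
  u_2 · u_1 = 0 (should be 0)
  u_3 · u_1 = 0 (should be 0)
  u_3 · u_2 = 0 (should be 0)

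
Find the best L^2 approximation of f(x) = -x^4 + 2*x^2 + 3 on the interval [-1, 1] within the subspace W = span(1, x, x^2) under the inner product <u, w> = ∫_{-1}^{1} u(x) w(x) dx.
g(x) = 8*x^2/7 + 108/35

The best approximation g ∈ W is the orthogonal projection of f onto W. Writing g = a_0 + a_1 x + a_2 x^2, the coefficients solve the normal equations G · a = b where
  G_{ij} = <φ_i, φ_j> and b_i = <f, φ_i>, with φ_0 = 1, φ_1 = x, φ_2 = x^2.
G =
  [2, 0, 2/3]
  [0, 2/3, 0]
  [2/3, 0, 2/5],
b = (104/15, 0, 88/35).
Solving gives a_0 = 108/35, a_1 = 0, a_2 = 8/7, so
  g(x) = 8*x^2/7 + 108/35.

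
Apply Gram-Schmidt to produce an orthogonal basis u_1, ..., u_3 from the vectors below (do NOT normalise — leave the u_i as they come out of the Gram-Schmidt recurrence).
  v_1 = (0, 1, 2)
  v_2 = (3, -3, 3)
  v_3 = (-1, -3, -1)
Orthogonal basis:
  u_1 = (0, 1, 2)
  u_2 = (3, -18/5, 9/5)
  u_3 = (-12/7, -8/7, 4/7)

Apply the Gram-Schmidt recurrence
  u_1 = v_1
  u_i = v_i − Σ_{j<i} ((v_i · u_j) / (u_j · u_j)) · u_j.

Step by step this gives:
  u_1 = (0, 1, 2)
  u_2 = (3, -18/5, 9/5)
  u_3 = (-12/7, -8/7, 4/7)

Orthogonality check:
  u_2 · u_1 = 0 (should be 0)
  u_3 · u_1 = 0 (should be 0)
  u_3 · u_2 = 0 (should be 0)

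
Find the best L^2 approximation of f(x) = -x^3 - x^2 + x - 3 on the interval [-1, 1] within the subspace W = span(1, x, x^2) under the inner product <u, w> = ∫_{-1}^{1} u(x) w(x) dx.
g(x) = -x^2 + 2*x/5 - 3

The best approximation g ∈ W is the orthogonal projection of f onto W. Writing g = a_0 + a_1 x + a_2 x^2, the coefficients solve the normal equations G · a = b where
  G_{ij} = <φ_i, φ_j> and b_i = <f, φ_i>, with φ_0 = 1, φ_1 = x, φ_2 = x^2.
G =
  [2, 0, 2/3]
  [0, 2/3, 0]
  [2/3, 0, 2/5],
b = (-20/3, 4/15, -12/5).
Solving gives a_0 = -3, a_1 = 2/5, a_2 = -1, so
  g(x) = -x^2 + 2*x/5 - 3.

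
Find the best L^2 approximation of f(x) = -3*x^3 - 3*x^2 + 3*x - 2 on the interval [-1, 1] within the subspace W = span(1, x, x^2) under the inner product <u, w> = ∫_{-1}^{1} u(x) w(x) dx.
g(x) = -3*x^2 + 6*x/5 - 2

The best approximation g ∈ W is the orthogonal projection of f onto W. Writing g = a_0 + a_1 x + a_2 x^2, the coefficients solve the normal equations G · a = b where
  G_{ij} = <φ_i, φ_j> and b_i = <f, φ_i>, with φ_0 = 1, φ_1 = x, φ_2 = x^2.
G =
  [2, 0, 2/3]
  [0, 2/3, 0]
  [2/3, 0, 2/5],
b = (-6, 4/5, -38/15).
Solving gives a_0 = -2, a_1 = 6/5, a_2 = -3, so
  g(x) = -3*x^2 + 6*x/5 - 2.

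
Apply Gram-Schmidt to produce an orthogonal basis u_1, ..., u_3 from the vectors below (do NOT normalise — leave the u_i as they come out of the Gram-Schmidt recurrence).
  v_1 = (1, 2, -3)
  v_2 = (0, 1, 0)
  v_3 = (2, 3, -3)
Orthogonal basis:
  u_1 = (1, 2, -3)
  u_2 = (-1/7, 5/7, 3/7)
  u_3 = (9/10, 0, 3/10)

Apply the Gram-Schmidt recurrence
  u_1 = v_1
  u_i = v_i − Σ_{j<i} ((v_i · u_j) / (u_j · u_j)) · u_j.

Step by step this gives:
  u_1 = (1, 2, -3)
  u_2 = (-1/7, 5/7, 3/7)
  u_3 = (9/10, 0, 3/10)

Orthogonality check:
  u_2 · u_1 = 0 (should be 0)
  u_3 · u_1 = 0 (should be 0)
  u_3 · u_2 = 0 (should be 0)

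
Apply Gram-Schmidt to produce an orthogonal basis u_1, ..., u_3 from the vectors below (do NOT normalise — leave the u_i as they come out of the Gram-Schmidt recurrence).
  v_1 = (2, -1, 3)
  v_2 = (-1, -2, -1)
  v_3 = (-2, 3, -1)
Orthogonal basis:
  u_1 = (2, -1, 3)
  u_2 = (-4/7, -31/14, -5/14)
  u_3 = (-28/25, 4/25, 4/5)

Apply the Gram-Schmidt recurrence
  u_1 = v_1
  u_i = v_i − Σ_{j<i} ((v_i · u_j) / (u_j · u_j)) · u_j.

Step by step this gives:
  u_1 = (2, -1, 3)
  u_2 = (-4/7, -31/14, -5/14)
  u_3 = (-28/25, 4/25, 4/5)

Orthogonality check:
  u_2 · u_1 = 0 (should be 0)
  u_3 · u_1 = 0 (should be 0)
  u_3 · u_2 = 0 (should be 0)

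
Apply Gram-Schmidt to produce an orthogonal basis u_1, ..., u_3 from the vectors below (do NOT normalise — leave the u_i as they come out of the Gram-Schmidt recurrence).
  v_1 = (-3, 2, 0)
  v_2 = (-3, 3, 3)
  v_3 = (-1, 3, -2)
Orthogonal basis:
  u_1 = (-3, 2, 0)
  u_2 = (6/13, 9/13, 3)
  u_3 = (9/7, 27/14, -9/14)

Apply the Gram-Schmidt recurrence
  u_1 = v_1
  u_i = v_i − Σ_{j<i} ((v_i · u_j) / (u_j · u_j)) · u_j.

Step by step this gives:
  u_1 = (-3, 2, 0)
  u_2 = (6/13, 9/13, 3)
  u_3 = (9/7, 27/14, -9/14)

Orthogonality check:
  u_2 · u_1 = 0 (should be 0)
  u_3 · u_1 = 0 (should be 0)
  u_3 · u_2 = 0 (should be 0)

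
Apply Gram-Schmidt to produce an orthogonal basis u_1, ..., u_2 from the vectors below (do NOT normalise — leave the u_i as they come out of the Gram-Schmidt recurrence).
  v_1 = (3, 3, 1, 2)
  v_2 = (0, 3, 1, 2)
Orthogonal basis:
  u_1 = (3, 3, 1, 2)
  u_2 = (-42/23, 27/23, 9/23, 18/23)

Apply the Gram-Schmidt recurrence
  u_1 = v_1
  u_i = v_i − Σ_{j<i} ((v_i · u_j) / (u_j · u_j)) · u_j.

Step by step this gives:
  u_1 = (3, 3, 1, 2)
  u_2 = (-42/23, 27/23, 9/23, 18/23)

Orthogonality check:
  u_2 · u_1 = 0 (should be 0)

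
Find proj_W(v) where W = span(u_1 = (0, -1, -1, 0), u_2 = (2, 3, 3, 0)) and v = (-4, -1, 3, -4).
proj_W(v) = (-4, 1, 1, 0)

Set up U = [u_1 | ... | u_2] ∈ R^(4×2). The projector onto W = col(U) is P = U (U^T U)^(-1) U^T.
Compute U^T U =
  [2, -6]
  [-6, 22],
and U^T v = (-2, -2).
Solve U^T U · c = U^T v for the coefficients: c = (-7, -2). The projection is proj_W(v) = U c.
Check: (v - proj_W(v)) · u_1 = 0  (should be 0).
Check: (v - proj_W(v)) · u_2 = 0  (should be 0).
Result: proj_W(v) = (-4, 1, 1, 0).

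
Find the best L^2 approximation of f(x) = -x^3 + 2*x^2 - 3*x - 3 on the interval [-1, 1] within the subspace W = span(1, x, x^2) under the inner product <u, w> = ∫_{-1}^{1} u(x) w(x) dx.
g(x) = 2*x^2 - 18*x/5 - 3

The best approximation g ∈ W is the orthogonal projection of f onto W. Writing g = a_0 + a_1 x + a_2 x^2, the coefficients solve the normal equations G · a = b where
  G_{ij} = <φ_i, φ_j> and b_i = <f, φ_i>, with φ_0 = 1, φ_1 = x, φ_2 = x^2.
G =
  [2, 0, 2/3]
  [0, 2/3, 0]
  [2/3, 0, 2/5],
b = (-14/3, -12/5, -6/5).
Solving gives a_0 = -3, a_1 = -18/5, a_2 = 2, so
  g(x) = 2*x^2 - 18*x/5 - 3.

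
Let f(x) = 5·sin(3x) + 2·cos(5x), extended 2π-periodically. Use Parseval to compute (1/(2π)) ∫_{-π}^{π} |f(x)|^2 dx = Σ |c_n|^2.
Σ |c_n|^2 = 29/2

Expand |f|^2 and use orthogonality of {sin(nx), cos(mx)} on [-π, π]:
  ∫_{-π}^{π} sin(nx)^2 dx = π, ∫ cos(mx)^2 dx = π, and cross terms integrate to 0.
So ∫_{-π}^{π} f(x)^2 dx = 5^2 · π + 2^2 · π = (25 + 4)π.
Divide by 2π: (25 + 4)/2 = 29/2.
By Parseval, this equals Σ |c_n|^2.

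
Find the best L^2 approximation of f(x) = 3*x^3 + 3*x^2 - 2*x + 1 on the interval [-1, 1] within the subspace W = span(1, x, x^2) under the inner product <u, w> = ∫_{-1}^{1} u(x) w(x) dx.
g(x) = 3*x^2 - x/5 + 1

The best approximation g ∈ W is the orthogonal projection of f onto W. Writing g = a_0 + a_1 x + a_2 x^2, the coefficients solve the normal equations G · a = b where
  G_{ij} = <φ_i, φ_j> and b_i = <f, φ_i>, with φ_0 = 1, φ_1 = x, φ_2 = x^2.
G =
  [2, 0, 2/3]
  [0, 2/3, 0]
  [2/3, 0, 2/5],
b = (4, -2/15, 28/15).
Solving gives a_0 = 1, a_1 = -1/5, a_2 = 3, so
  g(x) = 3*x^2 - x/5 + 1.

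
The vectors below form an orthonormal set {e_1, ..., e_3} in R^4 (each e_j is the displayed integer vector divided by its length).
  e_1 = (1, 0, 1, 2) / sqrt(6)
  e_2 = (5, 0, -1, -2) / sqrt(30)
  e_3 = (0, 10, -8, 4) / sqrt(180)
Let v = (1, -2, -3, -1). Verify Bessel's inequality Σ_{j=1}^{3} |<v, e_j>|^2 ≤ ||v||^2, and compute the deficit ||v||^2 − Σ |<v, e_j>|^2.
Σ |<v, e_j>|^2 = 6; ||v||^2 = 15; deficit = 9

Write each e_j = u_j / sqrt(<u_j, u_j>) where u_j is the displayed integer vector. Then <v, e_j> = <v, u_j> / sqrt(<u_j, u_j>), so |<v, e_j>|^2 = <v, u_j>^2 / <u_j, u_j>.
Coefficients: <v, e_1> = -4/sqrt(6), <v, e_2> = 10/sqrt(30), <v, e_3> = 0/sqrt(180).
Square and sum: Σ |<v, e_j>|^2 = 6.
Compute ||v||^2 = v·v = 15.
Deficit = 15 − 6 = 9 ≥ 0, confirming Bessel's inequality. (The deficit equals ||v − Σ <v,e_j> e_j||^2, the squared distance from v to span{e_j}.)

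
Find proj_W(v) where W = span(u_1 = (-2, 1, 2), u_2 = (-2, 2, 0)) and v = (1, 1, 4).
proj_W(v) = (-7/9, -7/9, 28/9)

Set up U = [u_1 | ... | u_2] ∈ R^(3×2). The projector onto W = col(U) is P = U (U^T U)^(-1) U^T.
Compute U^T U =
  [9, 6]
  [6, 8],
and U^T v = (7, 0).
Solve U^T U · c = U^T v for the coefficients: c = (14/9, -7/6). The projection is proj_W(v) = U c.
Check: (v - proj_W(v)) · u_1 = 0  (should be 0).
Check: (v - proj_W(v)) · u_2 = 0  (should be 0).
Result: proj_W(v) = (-7/9, -7/9, 28/9).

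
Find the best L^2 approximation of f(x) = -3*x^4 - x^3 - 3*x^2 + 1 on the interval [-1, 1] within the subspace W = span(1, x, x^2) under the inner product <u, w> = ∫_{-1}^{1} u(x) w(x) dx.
g(x) = -39*x^2/7 - 3*x/5 + 44/35

The best approximation g ∈ W is the orthogonal projection of f onto W. Writing g = a_0 + a_1 x + a_2 x^2, the coefficients solve the normal equations G · a = b where
  G_{ij} = <φ_i, φ_j> and b_i = <f, φ_i>, with φ_0 = 1, φ_1 = x, φ_2 = x^2.
G =
  [2, 0, 2/3]
  [0, 2/3, 0]
  [2/3, 0, 2/5],
b = (-6/5, -2/5, -146/105).
Solving gives a_0 = 44/35, a_1 = -3/5, a_2 = -39/7, so
  g(x) = -39*x^2/7 - 3*x/5 + 44/35.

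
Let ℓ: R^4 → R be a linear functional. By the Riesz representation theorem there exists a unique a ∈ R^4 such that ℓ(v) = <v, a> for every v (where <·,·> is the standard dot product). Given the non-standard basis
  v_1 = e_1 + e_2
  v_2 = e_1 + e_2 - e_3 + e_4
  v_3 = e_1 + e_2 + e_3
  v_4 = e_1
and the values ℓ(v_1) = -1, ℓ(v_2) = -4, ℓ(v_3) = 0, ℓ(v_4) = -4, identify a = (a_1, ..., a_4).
a = (-4, 3, 1, -2)

Write a = (a_1, ..., a_4) in the standard basis. For each basis vector v_i, ℓ(v_i) = <v_i, a> is a linear equation in the a_j's. Collect the n equations into a matrix system V a = ℓ, where row i of V is v_i (expressed in the standard basis). Since V is invertible (lower-triangular with 1s on the diagonal, up to permutation), solve by back-substitution:
  V =
[[1, 1, 0, 0],
 [1, 1, -1, 1],
 [1, 1, 1, 0],
 [1, 0, 0, 0]]
  V a = (-1, -4, 0, -4)
Solving gives a = (-4, 3, 1, -2).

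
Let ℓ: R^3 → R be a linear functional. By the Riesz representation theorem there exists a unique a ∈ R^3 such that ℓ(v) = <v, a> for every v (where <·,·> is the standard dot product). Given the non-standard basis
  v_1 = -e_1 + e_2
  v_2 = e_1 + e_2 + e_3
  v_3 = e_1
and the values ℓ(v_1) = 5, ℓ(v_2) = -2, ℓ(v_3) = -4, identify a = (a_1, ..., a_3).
a = (-4, 1, 1)

Write a = (a_1, ..., a_3) in the standard basis. For each basis vector v_i, ℓ(v_i) = <v_i, a> is a linear equation in the a_j's. Collect the n equations into a matrix system V a = ℓ, where row i of V is v_i (expressed in the standard basis). Since V is invertible (lower-triangular with 1s on the diagonal, up to permutation), solve by back-substitution:
  V =
[[-1, 1, 0],
 [1, 1, 1],
 [1, 0, 0]]
  V a = (5, -2, -4)
Solving gives a = (-4, 1, 1).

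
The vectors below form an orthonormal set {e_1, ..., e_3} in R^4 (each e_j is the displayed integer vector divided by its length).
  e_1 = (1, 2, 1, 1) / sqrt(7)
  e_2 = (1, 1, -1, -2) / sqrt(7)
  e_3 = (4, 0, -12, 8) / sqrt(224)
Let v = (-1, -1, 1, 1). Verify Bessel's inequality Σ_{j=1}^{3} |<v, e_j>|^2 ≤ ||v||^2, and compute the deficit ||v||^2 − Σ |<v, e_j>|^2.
Σ |<v, e_j>|^2 = 4; ||v||^2 = 4; deficit = 0

Write each e_j = u_j / sqrt(<u_j, u_j>) where u_j is the displayed integer vector. Then <v, e_j> = <v, u_j> / sqrt(<u_j, u_j>), so |<v, e_j>|^2 = <v, u_j>^2 / <u_j, u_j>.
Coefficients: <v, e_1> = -1/sqrt(7), <v, e_2> = -5/sqrt(7), <v, e_3> = -8/sqrt(224).
Square and sum: Σ |<v, e_j>|^2 = 4.
Compute ||v||^2 = v·v = 4.
Deficit = 4 − 4 = 0 ≥ 0, confirming Bessel's inequality. (The deficit equals ||v − Σ <v,e_j> e_j||^2, the squared distance from v to span{e_j}.)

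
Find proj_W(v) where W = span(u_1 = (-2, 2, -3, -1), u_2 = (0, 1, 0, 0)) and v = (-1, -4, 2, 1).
proj_W(v) = (5/7, -4, 15/14, 5/14)

Set up U = [u_1 | ... | u_2] ∈ R^(4×2). The projector onto W = col(U) is P = U (U^T U)^(-1) U^T.
Compute U^T U =
  [18, 2]
  [2, 1],
and U^T v = (-13, -4).
Solve U^T U · c = U^T v for the coefficients: c = (-5/14, -23/7). The projection is proj_W(v) = U c.
Check: (v - proj_W(v)) · u_1 = 0  (should be 0).
Check: (v - proj_W(v)) · u_2 = 0  (should be 0).
Result: proj_W(v) = (5/7, -4, 15/14, 5/14).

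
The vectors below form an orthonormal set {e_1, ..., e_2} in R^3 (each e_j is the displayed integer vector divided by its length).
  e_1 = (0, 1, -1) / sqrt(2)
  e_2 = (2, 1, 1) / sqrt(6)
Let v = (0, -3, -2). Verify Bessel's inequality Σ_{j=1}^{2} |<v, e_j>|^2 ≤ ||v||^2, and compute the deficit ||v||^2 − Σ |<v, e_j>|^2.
Σ |<v, e_j>|^2 = 14/3; ||v||^2 = 13; deficit = 25/3

Write each e_j = u_j / sqrt(<u_j, u_j>) where u_j is the displayed integer vector. Then <v, e_j> = <v, u_j> / sqrt(<u_j, u_j>), so |<v, e_j>|^2 = <v, u_j>^2 / <u_j, u_j>.
Coefficients: <v, e_1> = -1/sqrt(2), <v, e_2> = -5/sqrt(6).
Square and sum: Σ |<v, e_j>|^2 = 14/3.
Compute ||v||^2 = v·v = 13.
Deficit = 13 − 14/3 = 25/3 ≥ 0, confirming Bessel's inequality. (The deficit equals ||v − Σ <v,e_j> e_j||^2, the squared distance from v to span{e_j}.)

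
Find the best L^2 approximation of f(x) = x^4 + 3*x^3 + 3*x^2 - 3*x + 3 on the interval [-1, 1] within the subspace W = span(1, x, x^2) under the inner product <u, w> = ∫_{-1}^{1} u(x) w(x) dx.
g(x) = 27*x^2/7 - 6*x/5 + 102/35

The best approximation g ∈ W is the orthogonal projection of f onto W. Writing g = a_0 + a_1 x + a_2 x^2, the coefficients solve the normal equations G · a = b where
  G_{ij} = <φ_i, φ_j> and b_i = <f, φ_i>, with φ_0 = 1, φ_1 = x, φ_2 = x^2.
G =
  [2, 0, 2/3]
  [0, 2/3, 0]
  [2/3, 0, 2/5],
b = (42/5, -4/5, 122/35).
Solving gives a_0 = 102/35, a_1 = -6/5, a_2 = 27/7, so
  g(x) = 27*x^2/7 - 6*x/5 + 102/35.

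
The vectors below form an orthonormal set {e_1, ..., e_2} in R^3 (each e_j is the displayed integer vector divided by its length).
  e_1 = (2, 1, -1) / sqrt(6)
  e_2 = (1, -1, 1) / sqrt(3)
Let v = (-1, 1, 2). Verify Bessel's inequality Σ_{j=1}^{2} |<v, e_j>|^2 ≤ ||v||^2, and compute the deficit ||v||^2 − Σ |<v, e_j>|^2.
Σ |<v, e_j>|^2 = 3/2; ||v||^2 = 6; deficit = 9/2

Write each e_j = u_j / sqrt(<u_j, u_j>) where u_j is the displayed integer vector. Then <v, e_j> = <v, u_j> / sqrt(<u_j, u_j>), so |<v, e_j>|^2 = <v, u_j>^2 / <u_j, u_j>.
Coefficients: <v, e_1> = -3/sqrt(6), <v, e_2> = 0/sqrt(3).
Square and sum: Σ |<v, e_j>|^2 = 3/2.
Compute ||v||^2 = v·v = 6.
Deficit = 6 − 3/2 = 9/2 ≥ 0, confirming Bessel's inequality. (The deficit equals ||v − Σ <v,e_j> e_j||^2, the squared distance from v to span{e_j}.)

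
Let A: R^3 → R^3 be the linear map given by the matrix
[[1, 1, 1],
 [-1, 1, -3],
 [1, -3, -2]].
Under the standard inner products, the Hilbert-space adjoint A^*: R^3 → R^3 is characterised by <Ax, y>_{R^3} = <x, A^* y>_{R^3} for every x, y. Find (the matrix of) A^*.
A^* = A^T =
[[1, -1, 1],
 [1, 1, -3],
 [1, -3, -2]]

For real matrices with standard dot products, the defining identity <Ax, y> = <x, A^* y> gives (Ax)^T y = x^T (A^*) y, i.e. x^T A^T y = x^T (A^*) y. Since this holds for all x, y, we must have A^* = A^T. Therefore
A^* =
[[1, -1, 1],
 [1, 1, -3],
 [1, -3, -2]].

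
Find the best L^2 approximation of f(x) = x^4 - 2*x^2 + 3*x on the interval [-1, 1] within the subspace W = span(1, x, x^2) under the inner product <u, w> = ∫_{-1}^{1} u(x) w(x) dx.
g(x) = -8*x^2/7 + 3*x - 3/35

The best approximation g ∈ W is the orthogonal projection of f onto W. Writing g = a_0 + a_1 x + a_2 x^2, the coefficients solve the normal equations G · a = b where
  G_{ij} = <φ_i, φ_j> and b_i = <f, φ_i>, with φ_0 = 1, φ_1 = x, φ_2 = x^2.
G =
  [2, 0, 2/3]
  [0, 2/3, 0]
  [2/3, 0, 2/5],
b = (-14/15, 2, -18/35).
Solving gives a_0 = -3/35, a_1 = 3, a_2 = -8/7, so
  g(x) = -8*x^2/7 + 3*x - 3/35.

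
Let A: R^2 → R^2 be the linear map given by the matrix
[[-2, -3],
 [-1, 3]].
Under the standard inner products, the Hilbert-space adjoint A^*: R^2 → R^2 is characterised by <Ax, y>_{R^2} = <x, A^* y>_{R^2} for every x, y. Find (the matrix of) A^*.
A^* = A^T =
[[-2, -1],
 [-3, 3]]

For real matrices with standard dot products, the defining identity <Ax, y> = <x, A^* y> gives (Ax)^T y = x^T (A^*) y, i.e. x^T A^T y = x^T (A^*) y. Since this holds for all x, y, we must have A^* = A^T. Therefore
A^* =
[[-2, -1],
 [-3, 3]].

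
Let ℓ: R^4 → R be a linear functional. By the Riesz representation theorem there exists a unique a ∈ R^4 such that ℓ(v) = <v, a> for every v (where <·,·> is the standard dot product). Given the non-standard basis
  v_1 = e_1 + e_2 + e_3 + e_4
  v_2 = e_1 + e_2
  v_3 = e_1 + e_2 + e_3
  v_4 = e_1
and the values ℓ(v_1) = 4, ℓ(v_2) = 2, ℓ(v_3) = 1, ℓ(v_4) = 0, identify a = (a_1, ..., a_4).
a = (0, 2, -1, 3)

Write a = (a_1, ..., a_4) in the standard basis. For each basis vector v_i, ℓ(v_i) = <v_i, a> is a linear equation in the a_j's. Collect the n equations into a matrix system V a = ℓ, where row i of V is v_i (expressed in the standard basis). Since V is invertible (lower-triangular with 1s on the diagonal, up to permutation), solve by back-substitution:
  V =
[[1, 1, 1, 1],
 [1, 1, 0, 0],
 [1, 1, 1, 0],
 [1, 0, 0, 0]]
  V a = (4, 2, 1, 0)
Solving gives a = (0, 2, -1, 3).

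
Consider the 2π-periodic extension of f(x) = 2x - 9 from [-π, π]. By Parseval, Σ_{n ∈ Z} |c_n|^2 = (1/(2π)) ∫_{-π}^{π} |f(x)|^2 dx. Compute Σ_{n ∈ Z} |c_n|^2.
Σ |c_n|^2 = 4π^2/3 + 81

Expand and integrate term by term over [-π, π]:
  ∫ (2x)^2 dx = 4·(2π^3/3); ∫ 2·2·(-9)·x dx = 0 (odd integrand); ∫ (-9)^2 dx = 81·2π.
So (1/(2π)) ∫_{-π}^{π} (2x - 9)^2 dx = 4π^2/3 + 81 = 4π^2/3 + 81.
Parseval ⇒ Σ |c_n|^2 = 4π^2/3 + 81.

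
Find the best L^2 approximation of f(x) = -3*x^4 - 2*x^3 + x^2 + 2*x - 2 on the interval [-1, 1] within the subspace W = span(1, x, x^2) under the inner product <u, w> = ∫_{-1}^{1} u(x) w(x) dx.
g(x) = -11*x^2/7 + 4*x/5 - 61/35

The best approximation g ∈ W is the orthogonal projection of f onto W. Writing g = a_0 + a_1 x + a_2 x^2, the coefficients solve the normal equations G · a = b where
  G_{ij} = <φ_i, φ_j> and b_i = <f, φ_i>, with φ_0 = 1, φ_1 = x, φ_2 = x^2.
G =
  [2, 0, 2/3]
  [0, 2/3, 0]
  [2/3, 0, 2/5],
b = (-68/15, 8/15, -188/105).
Solving gives a_0 = -61/35, a_1 = 4/5, a_2 = -11/7, so
  g(x) = -11*x^2/7 + 4*x/5 - 61/35.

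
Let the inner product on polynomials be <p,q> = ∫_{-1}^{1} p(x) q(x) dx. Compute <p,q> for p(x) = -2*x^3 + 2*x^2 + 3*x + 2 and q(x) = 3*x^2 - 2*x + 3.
<p,q> = 20

Expand the product: p(x)·q(x) = -6*x^5 + 10*x^4 - x^3 + 6*x^2 + 5*x + 6.
∫_{-1}^{1} of each monomial x^k gives [2/(k+1) if k even, 0 if k odd]. Integrating term-by-term (or equivalently evaluating the antiderivative F(x) = -x^6 + 2*x^5 - x^4/4 + 2*x^3 + 5*x^2/2 + 6*x at the endpoints):
  F(1) − F(−1) = 45/4 − (-35/4) = 20.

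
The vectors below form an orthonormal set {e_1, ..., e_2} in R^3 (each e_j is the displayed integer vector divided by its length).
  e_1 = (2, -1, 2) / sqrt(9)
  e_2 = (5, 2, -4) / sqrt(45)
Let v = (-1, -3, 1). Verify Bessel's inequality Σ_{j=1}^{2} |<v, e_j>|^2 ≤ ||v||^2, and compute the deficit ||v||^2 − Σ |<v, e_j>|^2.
Σ |<v, e_j>|^2 = 6; ||v||^2 = 11; deficit = 5

Write each e_j = u_j / sqrt(<u_j, u_j>) where u_j is the displayed integer vector. Then <v, e_j> = <v, u_j> / sqrt(<u_j, u_j>), so |<v, e_j>|^2 = <v, u_j>^2 / <u_j, u_j>.
Coefficients: <v, e_1> = 3/sqrt(9), <v, e_2> = -15/sqrt(45).
Square and sum: Σ |<v, e_j>|^2 = 6.
Compute ||v||^2 = v·v = 11.
Deficit = 11 − 6 = 5 ≥ 0, confirming Bessel's inequality. (The deficit equals ||v − Σ <v,e_j> e_j||^2, the squared distance from v to span{e_j}.)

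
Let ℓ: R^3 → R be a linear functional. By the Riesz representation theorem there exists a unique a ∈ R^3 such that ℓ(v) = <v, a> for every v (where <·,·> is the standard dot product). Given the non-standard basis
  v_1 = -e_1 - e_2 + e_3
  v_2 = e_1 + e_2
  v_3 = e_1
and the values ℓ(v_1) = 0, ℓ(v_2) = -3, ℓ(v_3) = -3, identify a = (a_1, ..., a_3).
a = (-3, 0, -3)

Write a = (a_1, ..., a_3) in the standard basis. For each basis vector v_i, ℓ(v_i) = <v_i, a> is a linear equation in the a_j's. Collect the n equations into a matrix system V a = ℓ, where row i of V is v_i (expressed in the standard basis). Since V is invertible (lower-triangular with 1s on the diagonal, up to permutation), solve by back-substitution:
  V =
[[-1, -1, 1],
 [1, 1, 0],
 [1, 0, 0]]
  V a = (0, -3, -3)
Solving gives a = (-3, 0, -3).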